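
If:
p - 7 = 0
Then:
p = 7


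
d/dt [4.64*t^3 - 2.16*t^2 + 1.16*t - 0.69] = 13.92*t^2 - 4.32*t + 1.16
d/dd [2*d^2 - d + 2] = 4*d - 1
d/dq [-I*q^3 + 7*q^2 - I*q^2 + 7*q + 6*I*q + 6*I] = -3*I*q^2 + 2*q*(7 - I) + 7 + 6*I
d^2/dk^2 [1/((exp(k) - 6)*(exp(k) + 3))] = (4*exp(3*k) - 9*exp(2*k) + 81*exp(k) - 54)*exp(k)/(exp(6*k) - 9*exp(5*k) - 27*exp(4*k) + 297*exp(3*k) + 486*exp(2*k) - 2916*exp(k) - 5832)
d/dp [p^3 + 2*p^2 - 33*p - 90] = 3*p^2 + 4*p - 33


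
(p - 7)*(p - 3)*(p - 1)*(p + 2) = p^4 - 9*p^3 + 9*p^2 + 41*p - 42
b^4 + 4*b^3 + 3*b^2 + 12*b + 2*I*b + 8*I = (b + 4)*(b - 2*I)*(b + I)^2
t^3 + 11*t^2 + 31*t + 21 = (t + 1)*(t + 3)*(t + 7)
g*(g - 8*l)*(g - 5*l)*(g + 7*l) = g^4 - 6*g^3*l - 51*g^2*l^2 + 280*g*l^3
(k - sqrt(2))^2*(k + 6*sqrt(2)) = k^3 + 4*sqrt(2)*k^2 - 22*k + 12*sqrt(2)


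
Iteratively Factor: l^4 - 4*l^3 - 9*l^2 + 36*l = (l - 3)*(l^3 - l^2 - 12*l) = (l - 4)*(l - 3)*(l^2 + 3*l) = (l - 4)*(l - 3)*(l + 3)*(l)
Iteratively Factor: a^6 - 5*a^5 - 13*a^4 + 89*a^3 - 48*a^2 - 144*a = (a)*(a^5 - 5*a^4 - 13*a^3 + 89*a^2 - 48*a - 144) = a*(a + 1)*(a^4 - 6*a^3 - 7*a^2 + 96*a - 144) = a*(a - 3)*(a + 1)*(a^3 - 3*a^2 - 16*a + 48) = a*(a - 3)*(a + 1)*(a + 4)*(a^2 - 7*a + 12) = a*(a - 3)^2*(a + 1)*(a + 4)*(a - 4)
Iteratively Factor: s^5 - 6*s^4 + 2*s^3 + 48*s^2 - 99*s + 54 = (s - 1)*(s^4 - 5*s^3 - 3*s^2 + 45*s - 54) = (s - 3)*(s - 1)*(s^3 - 2*s^2 - 9*s + 18) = (s - 3)*(s - 1)*(s + 3)*(s^2 - 5*s + 6) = (s - 3)^2*(s - 1)*(s + 3)*(s - 2)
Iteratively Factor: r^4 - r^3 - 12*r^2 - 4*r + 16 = (r - 4)*(r^3 + 3*r^2 - 4) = (r - 4)*(r - 1)*(r^2 + 4*r + 4) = (r - 4)*(r - 1)*(r + 2)*(r + 2)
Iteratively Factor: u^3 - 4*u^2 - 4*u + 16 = (u - 4)*(u^2 - 4) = (u - 4)*(u + 2)*(u - 2)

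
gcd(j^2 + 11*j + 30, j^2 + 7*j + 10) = j + 5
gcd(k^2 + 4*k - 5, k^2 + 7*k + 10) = k + 5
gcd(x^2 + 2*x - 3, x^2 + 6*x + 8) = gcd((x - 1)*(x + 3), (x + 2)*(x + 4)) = 1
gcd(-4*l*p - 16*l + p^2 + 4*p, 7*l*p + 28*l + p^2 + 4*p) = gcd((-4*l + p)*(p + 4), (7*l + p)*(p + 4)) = p + 4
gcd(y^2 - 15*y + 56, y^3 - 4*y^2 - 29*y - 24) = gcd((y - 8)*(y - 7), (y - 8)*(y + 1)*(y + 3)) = y - 8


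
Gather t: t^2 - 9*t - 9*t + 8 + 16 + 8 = t^2 - 18*t + 32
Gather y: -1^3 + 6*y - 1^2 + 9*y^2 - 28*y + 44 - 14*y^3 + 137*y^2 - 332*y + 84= -14*y^3 + 146*y^2 - 354*y + 126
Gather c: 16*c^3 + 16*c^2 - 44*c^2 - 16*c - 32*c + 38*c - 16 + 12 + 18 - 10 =16*c^3 - 28*c^2 - 10*c + 4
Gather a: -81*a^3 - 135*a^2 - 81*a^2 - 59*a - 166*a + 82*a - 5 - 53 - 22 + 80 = -81*a^3 - 216*a^2 - 143*a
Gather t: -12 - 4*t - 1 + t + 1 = -3*t - 12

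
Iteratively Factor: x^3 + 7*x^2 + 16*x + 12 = (x + 3)*(x^2 + 4*x + 4) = (x + 2)*(x + 3)*(x + 2)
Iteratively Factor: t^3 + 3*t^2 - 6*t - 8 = (t + 1)*(t^2 + 2*t - 8) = (t - 2)*(t + 1)*(t + 4)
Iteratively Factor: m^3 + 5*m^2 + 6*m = (m + 2)*(m^2 + 3*m) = (m + 2)*(m + 3)*(m)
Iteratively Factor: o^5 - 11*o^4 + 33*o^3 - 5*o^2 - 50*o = (o + 1)*(o^4 - 12*o^3 + 45*o^2 - 50*o) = (o - 5)*(o + 1)*(o^3 - 7*o^2 + 10*o) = (o - 5)^2*(o + 1)*(o^2 - 2*o) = (o - 5)^2*(o - 2)*(o + 1)*(o)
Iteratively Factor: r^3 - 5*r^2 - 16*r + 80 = (r - 4)*(r^2 - r - 20) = (r - 4)*(r + 4)*(r - 5)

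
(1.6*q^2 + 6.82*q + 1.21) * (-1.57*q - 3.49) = -2.512*q^3 - 16.2914*q^2 - 25.7015*q - 4.2229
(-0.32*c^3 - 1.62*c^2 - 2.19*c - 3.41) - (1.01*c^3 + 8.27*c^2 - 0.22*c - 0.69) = -1.33*c^3 - 9.89*c^2 - 1.97*c - 2.72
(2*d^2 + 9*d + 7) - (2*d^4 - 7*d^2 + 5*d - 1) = -2*d^4 + 9*d^2 + 4*d + 8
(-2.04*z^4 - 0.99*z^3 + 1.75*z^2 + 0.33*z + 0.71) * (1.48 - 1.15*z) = 2.346*z^5 - 1.8807*z^4 - 3.4777*z^3 + 2.2105*z^2 - 0.3281*z + 1.0508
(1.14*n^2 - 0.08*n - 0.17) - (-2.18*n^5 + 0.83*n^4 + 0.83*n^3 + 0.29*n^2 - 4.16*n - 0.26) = 2.18*n^5 - 0.83*n^4 - 0.83*n^3 + 0.85*n^2 + 4.08*n + 0.09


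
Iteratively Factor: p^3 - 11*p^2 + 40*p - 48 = (p - 4)*(p^2 - 7*p + 12) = (p - 4)*(p - 3)*(p - 4)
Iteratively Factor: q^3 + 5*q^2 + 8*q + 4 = (q + 2)*(q^2 + 3*q + 2) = (q + 1)*(q + 2)*(q + 2)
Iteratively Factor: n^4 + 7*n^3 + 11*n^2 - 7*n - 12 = (n + 4)*(n^3 + 3*n^2 - n - 3) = (n - 1)*(n + 4)*(n^2 + 4*n + 3) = (n - 1)*(n + 3)*(n + 4)*(n + 1)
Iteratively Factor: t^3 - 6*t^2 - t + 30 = (t + 2)*(t^2 - 8*t + 15) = (t - 3)*(t + 2)*(t - 5)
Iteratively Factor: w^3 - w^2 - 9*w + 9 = (w - 1)*(w^2 - 9) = (w - 3)*(w - 1)*(w + 3)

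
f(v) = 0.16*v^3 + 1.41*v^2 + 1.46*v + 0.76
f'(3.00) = 14.24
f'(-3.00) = -2.68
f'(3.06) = 14.58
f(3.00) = 22.15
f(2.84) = 19.94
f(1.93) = 9.98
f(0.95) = 3.56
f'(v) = 0.48*v^2 + 2.82*v + 1.46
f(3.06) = 23.01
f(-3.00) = 4.75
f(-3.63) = 6.39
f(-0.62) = 0.36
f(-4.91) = 8.64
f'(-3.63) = -2.45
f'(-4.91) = -0.81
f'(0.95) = 4.57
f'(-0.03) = 1.38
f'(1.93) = 8.69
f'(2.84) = 13.34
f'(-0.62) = -0.10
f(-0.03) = 0.72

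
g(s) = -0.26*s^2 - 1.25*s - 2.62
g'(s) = -0.52*s - 1.25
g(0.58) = -3.43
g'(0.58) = -1.55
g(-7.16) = -7.00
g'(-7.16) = 2.47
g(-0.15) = -2.44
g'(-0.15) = -1.17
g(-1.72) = -1.24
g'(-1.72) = -0.36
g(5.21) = -16.19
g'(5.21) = -3.96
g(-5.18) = -3.12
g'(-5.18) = 1.44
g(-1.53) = -1.32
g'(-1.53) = -0.45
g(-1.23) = -1.48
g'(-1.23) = -0.61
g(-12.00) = -25.06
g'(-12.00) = 4.99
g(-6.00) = -4.48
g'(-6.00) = 1.87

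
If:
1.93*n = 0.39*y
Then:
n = 0.202072538860104*y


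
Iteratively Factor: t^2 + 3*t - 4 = (t - 1)*(t + 4)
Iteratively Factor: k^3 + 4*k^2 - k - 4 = (k - 1)*(k^2 + 5*k + 4) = (k - 1)*(k + 1)*(k + 4)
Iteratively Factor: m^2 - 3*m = (m)*(m - 3)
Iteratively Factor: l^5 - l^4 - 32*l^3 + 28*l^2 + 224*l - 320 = (l - 5)*(l^4 + 4*l^3 - 12*l^2 - 32*l + 64) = (l - 5)*(l - 2)*(l^3 + 6*l^2 - 32) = (l - 5)*(l - 2)*(l + 4)*(l^2 + 2*l - 8) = (l - 5)*(l - 2)^2*(l + 4)*(l + 4)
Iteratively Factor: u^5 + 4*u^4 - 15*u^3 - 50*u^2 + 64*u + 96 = (u - 2)*(u^4 + 6*u^3 - 3*u^2 - 56*u - 48) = (u - 2)*(u + 1)*(u^3 + 5*u^2 - 8*u - 48) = (u - 3)*(u - 2)*(u + 1)*(u^2 + 8*u + 16) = (u - 3)*(u - 2)*(u + 1)*(u + 4)*(u + 4)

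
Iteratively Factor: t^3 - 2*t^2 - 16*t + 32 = (t - 2)*(t^2 - 16) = (t - 4)*(t - 2)*(t + 4)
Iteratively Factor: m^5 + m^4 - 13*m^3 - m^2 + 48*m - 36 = (m - 2)*(m^4 + 3*m^3 - 7*m^2 - 15*m + 18) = (m - 2)^2*(m^3 + 5*m^2 + 3*m - 9) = (m - 2)^2*(m + 3)*(m^2 + 2*m - 3) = (m - 2)^2*(m - 1)*(m + 3)*(m + 3)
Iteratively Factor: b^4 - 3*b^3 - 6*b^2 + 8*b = (b - 4)*(b^3 + b^2 - 2*b) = (b - 4)*(b + 2)*(b^2 - b) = (b - 4)*(b - 1)*(b + 2)*(b)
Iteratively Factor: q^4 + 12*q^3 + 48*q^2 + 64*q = (q + 4)*(q^3 + 8*q^2 + 16*q) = (q + 4)^2*(q^2 + 4*q) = q*(q + 4)^2*(q + 4)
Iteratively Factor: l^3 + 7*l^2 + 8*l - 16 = (l - 1)*(l^2 + 8*l + 16) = (l - 1)*(l + 4)*(l + 4)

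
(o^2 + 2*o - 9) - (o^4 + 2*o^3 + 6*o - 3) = -o^4 - 2*o^3 + o^2 - 4*o - 6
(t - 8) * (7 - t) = -t^2 + 15*t - 56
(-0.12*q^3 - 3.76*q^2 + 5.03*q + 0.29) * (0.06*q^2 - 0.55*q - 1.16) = -0.0072*q^5 - 0.1596*q^4 + 2.509*q^3 + 1.6125*q^2 - 5.9943*q - 0.3364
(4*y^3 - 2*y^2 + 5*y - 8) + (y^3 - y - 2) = 5*y^3 - 2*y^2 + 4*y - 10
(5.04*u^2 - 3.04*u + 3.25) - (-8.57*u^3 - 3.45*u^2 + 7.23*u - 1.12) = 8.57*u^3 + 8.49*u^2 - 10.27*u + 4.37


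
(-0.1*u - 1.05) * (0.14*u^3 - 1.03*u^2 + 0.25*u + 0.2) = -0.014*u^4 - 0.044*u^3 + 1.0565*u^2 - 0.2825*u - 0.21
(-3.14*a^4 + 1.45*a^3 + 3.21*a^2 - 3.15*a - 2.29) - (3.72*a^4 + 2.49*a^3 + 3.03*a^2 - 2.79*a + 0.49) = -6.86*a^4 - 1.04*a^3 + 0.18*a^2 - 0.36*a - 2.78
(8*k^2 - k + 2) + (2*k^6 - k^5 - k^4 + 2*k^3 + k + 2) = 2*k^6 - k^5 - k^4 + 2*k^3 + 8*k^2 + 4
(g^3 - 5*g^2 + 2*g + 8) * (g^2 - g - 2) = g^5 - 6*g^4 + 5*g^3 + 16*g^2 - 12*g - 16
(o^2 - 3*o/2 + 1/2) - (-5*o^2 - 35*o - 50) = 6*o^2 + 67*o/2 + 101/2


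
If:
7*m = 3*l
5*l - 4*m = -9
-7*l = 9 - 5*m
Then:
No Solution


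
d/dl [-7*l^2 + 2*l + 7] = 2 - 14*l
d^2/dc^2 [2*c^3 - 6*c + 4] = 12*c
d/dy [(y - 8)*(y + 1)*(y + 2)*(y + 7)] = 4*y^3 + 6*y^2 - 114*y - 170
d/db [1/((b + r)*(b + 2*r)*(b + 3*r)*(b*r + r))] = (-(b + 1)*(b + r)*(b + 2*r) - (b + 1)*(b + r)*(b + 3*r) - (b + 1)*(b + 2*r)*(b + 3*r) - (b + r)*(b + 2*r)*(b + 3*r))/(r*(b + 1)^2*(b + r)^2*(b + 2*r)^2*(b + 3*r)^2)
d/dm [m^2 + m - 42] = 2*m + 1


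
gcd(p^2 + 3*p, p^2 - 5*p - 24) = p + 3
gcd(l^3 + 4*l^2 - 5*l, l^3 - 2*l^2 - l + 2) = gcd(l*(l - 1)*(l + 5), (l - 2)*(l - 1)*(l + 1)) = l - 1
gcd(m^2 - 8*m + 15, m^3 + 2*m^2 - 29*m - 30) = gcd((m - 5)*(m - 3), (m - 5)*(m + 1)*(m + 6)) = m - 5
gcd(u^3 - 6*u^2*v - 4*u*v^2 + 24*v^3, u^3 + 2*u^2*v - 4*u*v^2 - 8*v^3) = u^2 - 4*v^2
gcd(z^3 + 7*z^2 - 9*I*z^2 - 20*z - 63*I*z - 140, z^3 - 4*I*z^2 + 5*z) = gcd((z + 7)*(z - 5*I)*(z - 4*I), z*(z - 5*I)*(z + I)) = z - 5*I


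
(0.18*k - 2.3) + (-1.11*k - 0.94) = -0.93*k - 3.24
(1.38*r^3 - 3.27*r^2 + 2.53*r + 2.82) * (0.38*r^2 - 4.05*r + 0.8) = 0.5244*r^5 - 6.8316*r^4 + 15.3089*r^3 - 11.7909*r^2 - 9.397*r + 2.256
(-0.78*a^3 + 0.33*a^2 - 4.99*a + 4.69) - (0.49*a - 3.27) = -0.78*a^3 + 0.33*a^2 - 5.48*a + 7.96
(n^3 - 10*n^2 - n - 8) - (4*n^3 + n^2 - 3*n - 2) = -3*n^3 - 11*n^2 + 2*n - 6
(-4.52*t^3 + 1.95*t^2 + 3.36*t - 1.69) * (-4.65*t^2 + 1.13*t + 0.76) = 21.018*t^5 - 14.1751*t^4 - 16.8557*t^3 + 13.1373*t^2 + 0.6439*t - 1.2844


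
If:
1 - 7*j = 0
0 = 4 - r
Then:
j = 1/7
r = 4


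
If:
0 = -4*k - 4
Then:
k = -1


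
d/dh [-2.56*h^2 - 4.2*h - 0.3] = -5.12*h - 4.2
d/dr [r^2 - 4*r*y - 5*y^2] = 2*r - 4*y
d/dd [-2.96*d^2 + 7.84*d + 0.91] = 7.84 - 5.92*d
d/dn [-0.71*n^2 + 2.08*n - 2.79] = 2.08 - 1.42*n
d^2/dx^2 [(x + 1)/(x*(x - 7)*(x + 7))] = 2*(3*x^5 + 6*x^4 + 49*x^3 - 147*x^2 + 2401)/(x^3*(x^6 - 147*x^4 + 7203*x^2 - 117649))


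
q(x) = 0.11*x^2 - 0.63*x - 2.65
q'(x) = 0.22*x - 0.63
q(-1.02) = -1.89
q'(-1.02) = -0.85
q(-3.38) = 0.74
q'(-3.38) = -1.37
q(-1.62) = -1.34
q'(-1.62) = -0.99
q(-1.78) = -1.18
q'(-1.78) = -1.02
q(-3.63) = 1.09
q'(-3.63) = -1.43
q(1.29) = -3.28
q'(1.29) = -0.35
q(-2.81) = -0.01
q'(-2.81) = -1.25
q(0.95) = -3.15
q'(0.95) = -0.42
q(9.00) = 0.59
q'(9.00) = 1.35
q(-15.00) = 31.55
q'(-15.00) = -3.93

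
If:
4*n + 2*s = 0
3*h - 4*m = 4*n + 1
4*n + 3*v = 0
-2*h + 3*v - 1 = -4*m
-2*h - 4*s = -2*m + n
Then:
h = 14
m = 35/4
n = 3/2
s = -3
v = -2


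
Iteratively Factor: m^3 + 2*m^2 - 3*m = (m)*(m^2 + 2*m - 3) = m*(m - 1)*(m + 3)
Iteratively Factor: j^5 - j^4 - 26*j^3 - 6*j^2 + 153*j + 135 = (j + 3)*(j^4 - 4*j^3 - 14*j^2 + 36*j + 45) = (j - 3)*(j + 3)*(j^3 - j^2 - 17*j - 15) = (j - 5)*(j - 3)*(j + 3)*(j^2 + 4*j + 3) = (j - 5)*(j - 3)*(j + 1)*(j + 3)*(j + 3)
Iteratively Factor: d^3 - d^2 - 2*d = (d - 2)*(d^2 + d) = d*(d - 2)*(d + 1)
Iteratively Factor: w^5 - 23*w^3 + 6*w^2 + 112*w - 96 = (w + 3)*(w^4 - 3*w^3 - 14*w^2 + 48*w - 32) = (w - 1)*(w + 3)*(w^3 - 2*w^2 - 16*w + 32) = (w - 2)*(w - 1)*(w + 3)*(w^2 - 16) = (w - 4)*(w - 2)*(w - 1)*(w + 3)*(w + 4)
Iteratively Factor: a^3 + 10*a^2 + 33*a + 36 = (a + 4)*(a^2 + 6*a + 9) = (a + 3)*(a + 4)*(a + 3)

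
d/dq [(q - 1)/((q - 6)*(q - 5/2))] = 2*(-2*q^2 + 4*q + 13)/(4*q^4 - 68*q^3 + 409*q^2 - 1020*q + 900)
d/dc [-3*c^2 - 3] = -6*c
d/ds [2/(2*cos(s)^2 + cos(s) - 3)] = 2*(4*cos(s) + 1)*sin(s)/(cos(s) + cos(2*s) - 2)^2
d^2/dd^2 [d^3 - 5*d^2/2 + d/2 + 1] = 6*d - 5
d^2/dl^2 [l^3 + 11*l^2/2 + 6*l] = 6*l + 11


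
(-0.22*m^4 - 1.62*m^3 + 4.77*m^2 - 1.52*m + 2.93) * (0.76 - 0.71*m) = 0.1562*m^5 + 0.983*m^4 - 4.6179*m^3 + 4.7044*m^2 - 3.2355*m + 2.2268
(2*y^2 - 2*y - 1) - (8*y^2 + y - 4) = -6*y^2 - 3*y + 3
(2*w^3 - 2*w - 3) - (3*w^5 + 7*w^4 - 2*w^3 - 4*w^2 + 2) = -3*w^5 - 7*w^4 + 4*w^3 + 4*w^2 - 2*w - 5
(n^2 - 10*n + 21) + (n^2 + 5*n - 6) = 2*n^2 - 5*n + 15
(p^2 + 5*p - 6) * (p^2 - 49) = p^4 + 5*p^3 - 55*p^2 - 245*p + 294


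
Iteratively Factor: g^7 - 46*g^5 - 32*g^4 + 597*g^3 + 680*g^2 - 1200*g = (g - 5)*(g^6 + 5*g^5 - 21*g^4 - 137*g^3 - 88*g^2 + 240*g) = (g - 5)*(g + 4)*(g^5 + g^4 - 25*g^3 - 37*g^2 + 60*g) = (g - 5)^2*(g + 4)*(g^4 + 6*g^3 + 5*g^2 - 12*g) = (g - 5)^2*(g - 1)*(g + 4)*(g^3 + 7*g^2 + 12*g) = g*(g - 5)^2*(g - 1)*(g + 4)*(g^2 + 7*g + 12) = g*(g - 5)^2*(g - 1)*(g + 4)^2*(g + 3)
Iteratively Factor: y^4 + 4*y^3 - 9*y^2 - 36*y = (y - 3)*(y^3 + 7*y^2 + 12*y) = (y - 3)*(y + 3)*(y^2 + 4*y) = (y - 3)*(y + 3)*(y + 4)*(y)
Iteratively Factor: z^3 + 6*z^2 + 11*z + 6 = (z + 1)*(z^2 + 5*z + 6) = (z + 1)*(z + 3)*(z + 2)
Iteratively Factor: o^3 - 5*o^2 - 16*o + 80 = (o - 4)*(o^2 - o - 20) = (o - 4)*(o + 4)*(o - 5)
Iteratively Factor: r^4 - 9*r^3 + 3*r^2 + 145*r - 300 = (r - 3)*(r^3 - 6*r^2 - 15*r + 100) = (r - 5)*(r - 3)*(r^2 - r - 20) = (r - 5)*(r - 3)*(r + 4)*(r - 5)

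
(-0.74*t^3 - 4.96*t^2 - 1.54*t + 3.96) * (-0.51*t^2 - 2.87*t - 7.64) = 0.3774*t^5 + 4.6534*t^4 + 20.6742*t^3 + 40.2946*t^2 + 0.400399999999999*t - 30.2544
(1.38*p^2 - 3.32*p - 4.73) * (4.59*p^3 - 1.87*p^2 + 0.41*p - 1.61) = 6.3342*p^5 - 17.8194*p^4 - 14.9365*p^3 + 5.2621*p^2 + 3.4059*p + 7.6153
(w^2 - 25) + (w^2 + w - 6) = 2*w^2 + w - 31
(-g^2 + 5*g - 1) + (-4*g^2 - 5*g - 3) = -5*g^2 - 4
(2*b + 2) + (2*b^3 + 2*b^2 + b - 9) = 2*b^3 + 2*b^2 + 3*b - 7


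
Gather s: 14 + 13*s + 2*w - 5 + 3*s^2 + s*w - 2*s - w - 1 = 3*s^2 + s*(w + 11) + w + 8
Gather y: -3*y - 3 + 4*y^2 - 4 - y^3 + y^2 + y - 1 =-y^3 + 5*y^2 - 2*y - 8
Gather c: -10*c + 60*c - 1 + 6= 50*c + 5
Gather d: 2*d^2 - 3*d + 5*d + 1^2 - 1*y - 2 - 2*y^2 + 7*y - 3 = 2*d^2 + 2*d - 2*y^2 + 6*y - 4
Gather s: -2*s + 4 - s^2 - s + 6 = -s^2 - 3*s + 10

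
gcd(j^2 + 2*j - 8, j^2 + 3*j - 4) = j + 4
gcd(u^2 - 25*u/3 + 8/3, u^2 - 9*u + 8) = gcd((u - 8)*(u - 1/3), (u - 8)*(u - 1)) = u - 8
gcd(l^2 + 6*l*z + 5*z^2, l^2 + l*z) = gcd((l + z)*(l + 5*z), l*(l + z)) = l + z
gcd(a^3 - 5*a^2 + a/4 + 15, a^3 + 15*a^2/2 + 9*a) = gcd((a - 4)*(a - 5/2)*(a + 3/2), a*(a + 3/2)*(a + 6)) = a + 3/2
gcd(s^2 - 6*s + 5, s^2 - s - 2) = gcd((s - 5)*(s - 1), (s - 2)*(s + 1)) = 1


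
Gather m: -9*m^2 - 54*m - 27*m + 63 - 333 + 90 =-9*m^2 - 81*m - 180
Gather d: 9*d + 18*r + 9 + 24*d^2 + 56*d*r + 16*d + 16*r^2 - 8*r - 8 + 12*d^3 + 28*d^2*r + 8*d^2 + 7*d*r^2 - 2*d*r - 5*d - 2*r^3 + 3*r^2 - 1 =12*d^3 + d^2*(28*r + 32) + d*(7*r^2 + 54*r + 20) - 2*r^3 + 19*r^2 + 10*r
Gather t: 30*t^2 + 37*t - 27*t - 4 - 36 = 30*t^2 + 10*t - 40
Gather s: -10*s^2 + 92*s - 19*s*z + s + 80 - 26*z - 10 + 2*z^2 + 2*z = -10*s^2 + s*(93 - 19*z) + 2*z^2 - 24*z + 70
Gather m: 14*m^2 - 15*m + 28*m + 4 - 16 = 14*m^2 + 13*m - 12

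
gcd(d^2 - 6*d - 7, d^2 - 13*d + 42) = d - 7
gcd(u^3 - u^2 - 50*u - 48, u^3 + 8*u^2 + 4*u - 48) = u + 6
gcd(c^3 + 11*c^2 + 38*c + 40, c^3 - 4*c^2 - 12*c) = c + 2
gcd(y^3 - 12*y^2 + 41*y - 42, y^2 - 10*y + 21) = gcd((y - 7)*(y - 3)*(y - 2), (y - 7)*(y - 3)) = y^2 - 10*y + 21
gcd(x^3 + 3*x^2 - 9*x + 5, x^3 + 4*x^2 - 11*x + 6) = x^2 - 2*x + 1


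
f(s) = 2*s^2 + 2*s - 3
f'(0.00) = 2.00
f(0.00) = -3.00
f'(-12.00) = -46.00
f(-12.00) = 261.00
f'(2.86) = 13.44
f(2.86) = 19.08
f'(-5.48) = -19.92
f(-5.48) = 46.10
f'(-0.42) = 0.32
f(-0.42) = -3.49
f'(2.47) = 11.88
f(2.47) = 14.14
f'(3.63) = 16.52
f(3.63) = 30.61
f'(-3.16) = -10.64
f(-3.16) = 10.65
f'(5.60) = 24.40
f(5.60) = 70.92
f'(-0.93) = -1.72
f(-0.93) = -3.13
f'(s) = 4*s + 2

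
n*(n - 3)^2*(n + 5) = n^4 - n^3 - 21*n^2 + 45*n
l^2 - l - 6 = (l - 3)*(l + 2)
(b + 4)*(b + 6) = b^2 + 10*b + 24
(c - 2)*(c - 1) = c^2 - 3*c + 2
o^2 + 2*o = o*(o + 2)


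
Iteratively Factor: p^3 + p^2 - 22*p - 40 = (p + 2)*(p^2 - p - 20) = (p - 5)*(p + 2)*(p + 4)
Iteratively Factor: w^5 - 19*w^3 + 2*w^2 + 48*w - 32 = (w + 2)*(w^4 - 2*w^3 - 15*w^2 + 32*w - 16) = (w - 1)*(w + 2)*(w^3 - w^2 - 16*w + 16) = (w - 4)*(w - 1)*(w + 2)*(w^2 + 3*w - 4) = (w - 4)*(w - 1)*(w + 2)*(w + 4)*(w - 1)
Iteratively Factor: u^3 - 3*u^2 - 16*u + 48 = (u - 4)*(u^2 + u - 12) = (u - 4)*(u - 3)*(u + 4)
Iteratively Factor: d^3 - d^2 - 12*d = (d - 4)*(d^2 + 3*d) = d*(d - 4)*(d + 3)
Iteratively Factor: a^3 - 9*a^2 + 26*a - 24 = (a - 4)*(a^2 - 5*a + 6) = (a - 4)*(a - 3)*(a - 2)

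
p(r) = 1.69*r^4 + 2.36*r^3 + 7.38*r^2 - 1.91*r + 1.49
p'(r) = 6.76*r^3 + 7.08*r^2 + 14.76*r - 1.91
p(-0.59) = 4.91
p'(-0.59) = -9.54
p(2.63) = 171.30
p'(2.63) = 208.85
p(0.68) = 4.71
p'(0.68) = 13.53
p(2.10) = 84.75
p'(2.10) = 122.91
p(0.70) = 4.98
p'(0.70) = 14.21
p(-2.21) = 56.60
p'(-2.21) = -72.92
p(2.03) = 76.47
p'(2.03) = 113.78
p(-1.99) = 42.42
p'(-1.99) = -56.52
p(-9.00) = 9984.11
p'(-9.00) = -4489.31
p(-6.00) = 1959.11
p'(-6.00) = -1295.75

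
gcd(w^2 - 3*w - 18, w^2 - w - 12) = w + 3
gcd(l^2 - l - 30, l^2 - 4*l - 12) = l - 6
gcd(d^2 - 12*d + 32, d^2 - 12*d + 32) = d^2 - 12*d + 32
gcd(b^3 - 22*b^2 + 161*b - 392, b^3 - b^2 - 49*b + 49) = b - 7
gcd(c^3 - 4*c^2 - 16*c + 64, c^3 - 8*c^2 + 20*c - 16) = c - 4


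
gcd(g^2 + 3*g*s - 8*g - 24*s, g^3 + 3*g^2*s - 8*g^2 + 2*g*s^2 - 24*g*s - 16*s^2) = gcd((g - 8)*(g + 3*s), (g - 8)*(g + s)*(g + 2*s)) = g - 8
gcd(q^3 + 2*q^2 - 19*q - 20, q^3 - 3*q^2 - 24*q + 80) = q^2 + q - 20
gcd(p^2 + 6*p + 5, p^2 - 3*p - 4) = p + 1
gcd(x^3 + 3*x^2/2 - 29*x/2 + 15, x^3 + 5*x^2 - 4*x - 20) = x^2 + 3*x - 10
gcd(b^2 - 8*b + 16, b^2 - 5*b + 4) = b - 4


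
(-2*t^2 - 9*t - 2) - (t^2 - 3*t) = -3*t^2 - 6*t - 2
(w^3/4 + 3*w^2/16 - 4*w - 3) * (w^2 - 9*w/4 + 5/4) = w^5/4 - 3*w^4/8 - 263*w^3/64 + 399*w^2/64 + 7*w/4 - 15/4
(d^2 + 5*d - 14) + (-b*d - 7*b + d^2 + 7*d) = -b*d - 7*b + 2*d^2 + 12*d - 14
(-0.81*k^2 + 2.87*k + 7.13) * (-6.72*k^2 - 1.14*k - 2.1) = 5.4432*k^4 - 18.363*k^3 - 49.4844*k^2 - 14.1552*k - 14.973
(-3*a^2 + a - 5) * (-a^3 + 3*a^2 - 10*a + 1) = 3*a^5 - 10*a^4 + 38*a^3 - 28*a^2 + 51*a - 5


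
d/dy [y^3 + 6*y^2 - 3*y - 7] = 3*y^2 + 12*y - 3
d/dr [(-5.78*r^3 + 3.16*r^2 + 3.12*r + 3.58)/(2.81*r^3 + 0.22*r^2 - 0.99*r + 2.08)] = (-10.1512*r^4 - 6.09*r^3 - 70.0614*r^2 + 11.5704*r + 10.0338)/(7.8961*r^6 + 1.2364*r^5 - 5.5154*r^4 + 11.254*r^3 + 1.8953*r^2 - 4.1184*r + 4.3264)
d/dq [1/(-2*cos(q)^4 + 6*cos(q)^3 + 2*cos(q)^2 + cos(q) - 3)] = 2*(11*sin(q) + 9*sin(3*q) - 2*sin(4*q))/((1 - cos(2*q))^2 - 11*cos(q) + 2*cos(2*q) - 3*cos(3*q) + 4)^2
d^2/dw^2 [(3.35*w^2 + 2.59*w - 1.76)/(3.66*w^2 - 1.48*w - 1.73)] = (-5.6843418860808e-14*w^4 + 105.681768*w^3 - 14.188356*w^2 + 155.59758*w - 23.208586)/(49.027896*w^6 - 59.476464*w^5 - 45.472572*w^4 + 52.984592*w^3 + 21.493866*w^2 - 13.288476*w - 5.177717)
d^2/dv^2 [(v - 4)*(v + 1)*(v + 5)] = 6*v + 4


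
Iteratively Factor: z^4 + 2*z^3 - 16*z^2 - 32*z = (z + 4)*(z^3 - 2*z^2 - 8*z) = (z + 2)*(z + 4)*(z^2 - 4*z) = (z - 4)*(z + 2)*(z + 4)*(z)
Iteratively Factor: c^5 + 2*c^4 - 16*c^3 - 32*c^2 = (c + 4)*(c^4 - 2*c^3 - 8*c^2) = c*(c + 4)*(c^3 - 2*c^2 - 8*c) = c*(c + 2)*(c + 4)*(c^2 - 4*c) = c^2*(c + 2)*(c + 4)*(c - 4)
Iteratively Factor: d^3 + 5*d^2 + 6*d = (d + 2)*(d^2 + 3*d) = (d + 2)*(d + 3)*(d)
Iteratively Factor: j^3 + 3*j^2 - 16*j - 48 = (j + 4)*(j^2 - j - 12) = (j + 3)*(j + 4)*(j - 4)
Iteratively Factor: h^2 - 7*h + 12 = (h - 4)*(h - 3)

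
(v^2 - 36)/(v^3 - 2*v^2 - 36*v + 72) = 1/(v - 2)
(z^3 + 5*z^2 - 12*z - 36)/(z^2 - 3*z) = z + 8 + 12/z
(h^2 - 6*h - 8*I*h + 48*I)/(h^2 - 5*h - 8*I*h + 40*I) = (h - 6)/(h - 5)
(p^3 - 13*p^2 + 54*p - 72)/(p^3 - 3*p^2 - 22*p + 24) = (p^2 - 7*p + 12)/(p^2 + 3*p - 4)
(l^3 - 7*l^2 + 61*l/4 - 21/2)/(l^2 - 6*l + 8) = (l^2 - 5*l + 21/4)/(l - 4)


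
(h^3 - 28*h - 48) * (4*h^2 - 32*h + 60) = 4*h^5 - 32*h^4 - 52*h^3 + 704*h^2 - 144*h - 2880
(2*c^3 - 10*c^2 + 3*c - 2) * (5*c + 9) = 10*c^4 - 32*c^3 - 75*c^2 + 17*c - 18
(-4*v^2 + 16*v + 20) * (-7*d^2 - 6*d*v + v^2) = 28*d^2*v^2 - 112*d^2*v - 140*d^2 + 24*d*v^3 - 96*d*v^2 - 120*d*v - 4*v^4 + 16*v^3 + 20*v^2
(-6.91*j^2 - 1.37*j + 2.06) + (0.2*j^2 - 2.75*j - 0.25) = -6.71*j^2 - 4.12*j + 1.81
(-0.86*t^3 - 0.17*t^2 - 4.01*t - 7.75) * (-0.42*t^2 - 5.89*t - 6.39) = 0.3612*t^5 + 5.1368*t^4 + 8.1809*t^3 + 27.9602*t^2 + 71.2714*t + 49.5225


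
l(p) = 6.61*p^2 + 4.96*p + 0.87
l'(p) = 13.22*p + 4.96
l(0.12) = 1.56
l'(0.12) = 6.55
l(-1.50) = 8.30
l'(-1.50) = -14.87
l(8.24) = 490.54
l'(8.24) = 113.89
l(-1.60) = 9.86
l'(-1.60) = -16.19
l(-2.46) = 28.67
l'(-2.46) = -27.56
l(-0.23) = 0.08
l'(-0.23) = 1.92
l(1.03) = 12.99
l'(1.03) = 18.58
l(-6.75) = 268.56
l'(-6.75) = -84.28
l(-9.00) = 491.64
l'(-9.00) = -114.02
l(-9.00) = 491.64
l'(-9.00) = -114.02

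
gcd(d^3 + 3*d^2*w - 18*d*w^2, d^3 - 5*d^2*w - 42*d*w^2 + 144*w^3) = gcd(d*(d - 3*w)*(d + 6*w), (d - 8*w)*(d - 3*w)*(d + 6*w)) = -d^2 - 3*d*w + 18*w^2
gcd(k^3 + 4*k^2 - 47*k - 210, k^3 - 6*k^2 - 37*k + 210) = k^2 - k - 42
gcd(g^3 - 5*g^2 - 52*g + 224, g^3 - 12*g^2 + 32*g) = g^2 - 12*g + 32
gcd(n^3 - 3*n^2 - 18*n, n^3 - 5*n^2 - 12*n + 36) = n^2 - 3*n - 18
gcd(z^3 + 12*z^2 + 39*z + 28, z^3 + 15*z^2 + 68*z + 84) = z + 7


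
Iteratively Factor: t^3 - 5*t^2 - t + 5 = (t - 5)*(t^2 - 1) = (t - 5)*(t - 1)*(t + 1)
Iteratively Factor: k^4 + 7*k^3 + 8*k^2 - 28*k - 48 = (k + 3)*(k^3 + 4*k^2 - 4*k - 16) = (k - 2)*(k + 3)*(k^2 + 6*k + 8) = (k - 2)*(k + 3)*(k + 4)*(k + 2)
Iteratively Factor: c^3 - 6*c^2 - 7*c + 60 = (c - 4)*(c^2 - 2*c - 15) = (c - 5)*(c - 4)*(c + 3)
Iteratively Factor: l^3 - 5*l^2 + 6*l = (l - 2)*(l^2 - 3*l) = l*(l - 2)*(l - 3)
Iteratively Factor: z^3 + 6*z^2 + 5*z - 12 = (z - 1)*(z^2 + 7*z + 12) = (z - 1)*(z + 4)*(z + 3)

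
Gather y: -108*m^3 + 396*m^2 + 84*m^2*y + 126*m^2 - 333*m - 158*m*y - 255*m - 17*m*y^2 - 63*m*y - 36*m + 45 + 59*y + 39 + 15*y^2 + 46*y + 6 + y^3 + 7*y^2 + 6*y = -108*m^3 + 522*m^2 - 624*m + y^3 + y^2*(22 - 17*m) + y*(84*m^2 - 221*m + 111) + 90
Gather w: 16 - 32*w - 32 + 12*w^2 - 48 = 12*w^2 - 32*w - 64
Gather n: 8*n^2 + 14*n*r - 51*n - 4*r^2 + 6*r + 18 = 8*n^2 + n*(14*r - 51) - 4*r^2 + 6*r + 18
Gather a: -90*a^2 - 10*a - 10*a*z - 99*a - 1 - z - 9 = -90*a^2 + a*(-10*z - 109) - z - 10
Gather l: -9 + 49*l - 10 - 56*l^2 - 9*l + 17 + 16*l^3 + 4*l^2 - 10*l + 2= 16*l^3 - 52*l^2 + 30*l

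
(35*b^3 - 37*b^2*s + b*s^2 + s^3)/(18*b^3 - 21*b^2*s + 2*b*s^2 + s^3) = (-35*b^2 + 2*b*s + s^2)/(-18*b^2 + 3*b*s + s^2)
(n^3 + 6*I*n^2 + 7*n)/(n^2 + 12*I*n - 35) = n*(n - I)/(n + 5*I)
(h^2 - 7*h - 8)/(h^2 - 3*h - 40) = (h + 1)/(h + 5)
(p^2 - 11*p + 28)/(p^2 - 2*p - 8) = (p - 7)/(p + 2)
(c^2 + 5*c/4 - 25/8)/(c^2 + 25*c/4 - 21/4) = (8*c^2 + 10*c - 25)/(2*(4*c^2 + 25*c - 21))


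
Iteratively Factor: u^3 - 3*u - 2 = (u - 2)*(u^2 + 2*u + 1) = (u - 2)*(u + 1)*(u + 1)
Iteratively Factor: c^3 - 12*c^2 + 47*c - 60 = (c - 4)*(c^2 - 8*c + 15) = (c - 5)*(c - 4)*(c - 3)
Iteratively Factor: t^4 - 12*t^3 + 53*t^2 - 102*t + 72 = (t - 3)*(t^3 - 9*t^2 + 26*t - 24) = (t - 3)*(t - 2)*(t^2 - 7*t + 12) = (t - 4)*(t - 3)*(t - 2)*(t - 3)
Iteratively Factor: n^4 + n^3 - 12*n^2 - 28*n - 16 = (n + 1)*(n^3 - 12*n - 16) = (n + 1)*(n + 2)*(n^2 - 2*n - 8) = (n + 1)*(n + 2)^2*(n - 4)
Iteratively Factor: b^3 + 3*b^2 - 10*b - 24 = (b - 3)*(b^2 + 6*b + 8) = (b - 3)*(b + 2)*(b + 4)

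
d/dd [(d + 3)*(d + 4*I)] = 2*d + 3 + 4*I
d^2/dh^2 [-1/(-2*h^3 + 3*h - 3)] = 6*(-2*h*(2*h^3 - 3*h + 3) + 3*(2*h^2 - 1)^2)/(2*h^3 - 3*h + 3)^3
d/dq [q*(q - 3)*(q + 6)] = 3*q^2 + 6*q - 18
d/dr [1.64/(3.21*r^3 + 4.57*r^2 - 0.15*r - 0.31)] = (-15.7932*r^2 - 14.9896*r + 0.246)/(3.21*r^3 + 4.57*r^2 - 0.15*r - 0.31)^2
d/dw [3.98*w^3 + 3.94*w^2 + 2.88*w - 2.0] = 11.94*w^2 + 7.88*w + 2.88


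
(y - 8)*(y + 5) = y^2 - 3*y - 40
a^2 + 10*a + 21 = (a + 3)*(a + 7)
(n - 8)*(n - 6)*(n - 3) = n^3 - 17*n^2 + 90*n - 144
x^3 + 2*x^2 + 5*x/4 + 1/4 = (x + 1/2)^2*(x + 1)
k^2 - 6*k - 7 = (k - 7)*(k + 1)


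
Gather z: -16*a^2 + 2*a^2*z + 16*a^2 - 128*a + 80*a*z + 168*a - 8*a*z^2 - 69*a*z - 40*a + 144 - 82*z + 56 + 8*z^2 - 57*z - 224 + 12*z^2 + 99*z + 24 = z^2*(20 - 8*a) + z*(2*a^2 + 11*a - 40)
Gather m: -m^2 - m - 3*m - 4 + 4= -m^2 - 4*m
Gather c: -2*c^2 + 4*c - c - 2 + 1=-2*c^2 + 3*c - 1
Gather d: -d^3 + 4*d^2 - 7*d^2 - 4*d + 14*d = -d^3 - 3*d^2 + 10*d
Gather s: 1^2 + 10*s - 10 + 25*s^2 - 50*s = 25*s^2 - 40*s - 9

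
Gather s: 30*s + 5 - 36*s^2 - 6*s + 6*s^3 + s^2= 6*s^3 - 35*s^2 + 24*s + 5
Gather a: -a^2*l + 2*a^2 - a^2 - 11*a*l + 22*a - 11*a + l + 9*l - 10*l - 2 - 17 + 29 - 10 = a^2*(1 - l) + a*(11 - 11*l)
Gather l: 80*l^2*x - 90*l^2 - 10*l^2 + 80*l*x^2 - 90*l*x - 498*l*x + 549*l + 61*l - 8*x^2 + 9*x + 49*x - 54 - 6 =l^2*(80*x - 100) + l*(80*x^2 - 588*x + 610) - 8*x^2 + 58*x - 60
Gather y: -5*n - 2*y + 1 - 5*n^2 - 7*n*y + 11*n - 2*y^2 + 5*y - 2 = -5*n^2 + 6*n - 2*y^2 + y*(3 - 7*n) - 1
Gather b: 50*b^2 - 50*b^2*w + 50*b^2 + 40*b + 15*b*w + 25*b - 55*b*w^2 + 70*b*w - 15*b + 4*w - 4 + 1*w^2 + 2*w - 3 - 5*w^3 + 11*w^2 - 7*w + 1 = b^2*(100 - 50*w) + b*(-55*w^2 + 85*w + 50) - 5*w^3 + 12*w^2 - w - 6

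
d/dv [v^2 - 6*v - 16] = 2*v - 6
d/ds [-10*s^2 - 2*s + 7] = -20*s - 2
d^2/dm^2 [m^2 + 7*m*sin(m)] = -7*m*sin(m) + 14*cos(m) + 2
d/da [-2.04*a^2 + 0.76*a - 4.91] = 0.76 - 4.08*a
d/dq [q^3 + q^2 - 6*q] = 3*q^2 + 2*q - 6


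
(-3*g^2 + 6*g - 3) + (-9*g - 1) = -3*g^2 - 3*g - 4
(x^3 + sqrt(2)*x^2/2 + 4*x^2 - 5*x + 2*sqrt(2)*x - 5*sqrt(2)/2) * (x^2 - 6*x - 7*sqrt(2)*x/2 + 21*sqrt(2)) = x^5 - 3*sqrt(2)*x^4 - 2*x^4 - 65*x^3/2 + 6*sqrt(2)*x^3 + 37*x^2 + 87*sqrt(2)*x^2 - 90*sqrt(2)*x + 203*x/2 - 105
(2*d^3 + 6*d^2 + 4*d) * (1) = 2*d^3 + 6*d^2 + 4*d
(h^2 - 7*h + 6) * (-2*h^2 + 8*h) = -2*h^4 + 22*h^3 - 68*h^2 + 48*h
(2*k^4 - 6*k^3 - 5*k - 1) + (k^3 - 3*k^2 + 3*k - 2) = 2*k^4 - 5*k^3 - 3*k^2 - 2*k - 3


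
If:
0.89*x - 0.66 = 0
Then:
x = 0.74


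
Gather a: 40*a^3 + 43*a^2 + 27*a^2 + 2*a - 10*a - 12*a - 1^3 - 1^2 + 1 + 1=40*a^3 + 70*a^2 - 20*a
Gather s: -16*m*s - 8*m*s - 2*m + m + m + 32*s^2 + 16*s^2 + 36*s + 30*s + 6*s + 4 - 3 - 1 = 48*s^2 + s*(72 - 24*m)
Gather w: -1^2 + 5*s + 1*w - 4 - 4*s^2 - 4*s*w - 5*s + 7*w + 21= -4*s^2 + w*(8 - 4*s) + 16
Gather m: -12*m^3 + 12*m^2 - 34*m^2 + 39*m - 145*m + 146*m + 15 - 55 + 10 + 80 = -12*m^3 - 22*m^2 + 40*m + 50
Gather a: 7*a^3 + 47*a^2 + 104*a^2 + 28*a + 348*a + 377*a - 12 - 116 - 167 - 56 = 7*a^3 + 151*a^2 + 753*a - 351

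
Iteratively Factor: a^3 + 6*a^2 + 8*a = (a)*(a^2 + 6*a + 8) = a*(a + 4)*(a + 2)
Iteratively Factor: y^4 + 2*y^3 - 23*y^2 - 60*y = (y - 5)*(y^3 + 7*y^2 + 12*y) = (y - 5)*(y + 3)*(y^2 + 4*y) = y*(y - 5)*(y + 3)*(y + 4)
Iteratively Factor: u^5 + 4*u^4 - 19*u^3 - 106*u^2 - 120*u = (u)*(u^4 + 4*u^3 - 19*u^2 - 106*u - 120) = u*(u - 5)*(u^3 + 9*u^2 + 26*u + 24) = u*(u - 5)*(u + 2)*(u^2 + 7*u + 12) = u*(u - 5)*(u + 2)*(u + 4)*(u + 3)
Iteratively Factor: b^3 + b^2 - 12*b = (b + 4)*(b^2 - 3*b) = b*(b + 4)*(b - 3)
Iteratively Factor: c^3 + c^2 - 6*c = (c - 2)*(c^2 + 3*c) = (c - 2)*(c + 3)*(c)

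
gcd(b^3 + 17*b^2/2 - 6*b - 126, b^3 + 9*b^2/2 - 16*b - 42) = b^2 + 5*b/2 - 21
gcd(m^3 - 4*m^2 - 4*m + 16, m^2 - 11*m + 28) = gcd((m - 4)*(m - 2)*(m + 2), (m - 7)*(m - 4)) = m - 4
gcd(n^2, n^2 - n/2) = n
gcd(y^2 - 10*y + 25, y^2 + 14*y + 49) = 1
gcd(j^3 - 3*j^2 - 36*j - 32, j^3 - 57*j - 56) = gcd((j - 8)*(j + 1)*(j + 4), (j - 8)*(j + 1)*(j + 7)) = j^2 - 7*j - 8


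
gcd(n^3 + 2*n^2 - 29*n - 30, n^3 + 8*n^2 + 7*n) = n + 1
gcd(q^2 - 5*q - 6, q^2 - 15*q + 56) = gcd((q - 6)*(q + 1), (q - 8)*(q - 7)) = 1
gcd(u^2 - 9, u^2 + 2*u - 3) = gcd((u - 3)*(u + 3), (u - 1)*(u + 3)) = u + 3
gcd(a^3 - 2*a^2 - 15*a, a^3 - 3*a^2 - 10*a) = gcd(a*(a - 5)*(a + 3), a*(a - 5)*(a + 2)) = a^2 - 5*a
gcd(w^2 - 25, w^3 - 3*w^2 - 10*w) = w - 5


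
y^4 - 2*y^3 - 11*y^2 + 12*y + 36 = (y - 3)^2*(y + 2)^2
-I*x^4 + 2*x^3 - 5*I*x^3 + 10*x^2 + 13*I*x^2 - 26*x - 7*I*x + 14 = (x - 1)*(x + 7)*(x + 2*I)*(-I*x + I)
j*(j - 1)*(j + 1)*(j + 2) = j^4 + 2*j^3 - j^2 - 2*j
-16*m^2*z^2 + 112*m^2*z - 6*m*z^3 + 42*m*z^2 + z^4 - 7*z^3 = z*(-8*m + z)*(2*m + z)*(z - 7)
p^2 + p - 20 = (p - 4)*(p + 5)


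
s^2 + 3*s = s*(s + 3)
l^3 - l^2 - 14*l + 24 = (l - 3)*(l - 2)*(l + 4)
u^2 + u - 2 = (u - 1)*(u + 2)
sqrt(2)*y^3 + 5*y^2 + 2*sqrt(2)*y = y*(y + 2*sqrt(2))*(sqrt(2)*y + 1)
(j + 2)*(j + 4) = j^2 + 6*j + 8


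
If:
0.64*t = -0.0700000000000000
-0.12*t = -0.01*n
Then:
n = -1.31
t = -0.11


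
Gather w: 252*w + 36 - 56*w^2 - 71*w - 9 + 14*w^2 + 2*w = -42*w^2 + 183*w + 27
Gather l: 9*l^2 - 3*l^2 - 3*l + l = 6*l^2 - 2*l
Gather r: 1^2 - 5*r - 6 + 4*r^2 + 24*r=4*r^2 + 19*r - 5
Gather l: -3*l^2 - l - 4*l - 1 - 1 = -3*l^2 - 5*l - 2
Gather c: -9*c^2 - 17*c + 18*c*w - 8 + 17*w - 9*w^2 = -9*c^2 + c*(18*w - 17) - 9*w^2 + 17*w - 8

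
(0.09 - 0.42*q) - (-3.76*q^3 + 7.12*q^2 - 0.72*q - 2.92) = 3.76*q^3 - 7.12*q^2 + 0.3*q + 3.01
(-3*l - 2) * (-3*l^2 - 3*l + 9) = 9*l^3 + 15*l^2 - 21*l - 18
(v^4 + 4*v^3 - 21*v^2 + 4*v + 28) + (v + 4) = v^4 + 4*v^3 - 21*v^2 + 5*v + 32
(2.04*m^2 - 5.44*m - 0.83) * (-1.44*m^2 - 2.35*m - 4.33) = -2.9376*m^4 + 3.0396*m^3 + 5.146*m^2 + 25.5057*m + 3.5939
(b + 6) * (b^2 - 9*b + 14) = b^3 - 3*b^2 - 40*b + 84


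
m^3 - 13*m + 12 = (m - 3)*(m - 1)*(m + 4)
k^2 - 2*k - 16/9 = (k - 8/3)*(k + 2/3)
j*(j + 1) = j^2 + j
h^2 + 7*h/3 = h*(h + 7/3)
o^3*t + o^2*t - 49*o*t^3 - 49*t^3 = (o - 7*t)*(o + 7*t)*(o*t + t)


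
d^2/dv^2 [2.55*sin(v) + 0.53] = -2.55*sin(v)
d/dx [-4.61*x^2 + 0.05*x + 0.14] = 0.05 - 9.22*x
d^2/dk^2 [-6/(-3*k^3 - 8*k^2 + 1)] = 12*(k^2*(9*k + 16)^2 - (9*k + 8)*(3*k^3 + 8*k^2 - 1))/(3*k^3 + 8*k^2 - 1)^3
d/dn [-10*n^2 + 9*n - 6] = 9 - 20*n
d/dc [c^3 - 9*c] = 3*c^2 - 9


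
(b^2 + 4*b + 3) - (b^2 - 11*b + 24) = 15*b - 21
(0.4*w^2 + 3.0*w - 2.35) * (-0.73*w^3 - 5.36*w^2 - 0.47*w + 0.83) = -0.292*w^5 - 4.334*w^4 - 14.5525*w^3 + 11.518*w^2 + 3.5945*w - 1.9505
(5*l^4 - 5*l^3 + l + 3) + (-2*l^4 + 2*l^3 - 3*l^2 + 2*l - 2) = 3*l^4 - 3*l^3 - 3*l^2 + 3*l + 1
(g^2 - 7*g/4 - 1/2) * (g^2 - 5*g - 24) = g^4 - 27*g^3/4 - 63*g^2/4 + 89*g/2 + 12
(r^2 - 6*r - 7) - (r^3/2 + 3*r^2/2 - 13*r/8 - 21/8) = -r^3/2 - r^2/2 - 35*r/8 - 35/8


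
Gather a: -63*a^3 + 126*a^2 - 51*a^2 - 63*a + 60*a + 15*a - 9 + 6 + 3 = -63*a^3 + 75*a^2 + 12*a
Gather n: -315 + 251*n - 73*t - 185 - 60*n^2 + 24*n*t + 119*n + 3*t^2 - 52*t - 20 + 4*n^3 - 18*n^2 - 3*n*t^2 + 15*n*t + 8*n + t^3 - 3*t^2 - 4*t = 4*n^3 - 78*n^2 + n*(-3*t^2 + 39*t + 378) + t^3 - 129*t - 520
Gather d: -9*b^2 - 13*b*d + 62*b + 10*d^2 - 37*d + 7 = -9*b^2 + 62*b + 10*d^2 + d*(-13*b - 37) + 7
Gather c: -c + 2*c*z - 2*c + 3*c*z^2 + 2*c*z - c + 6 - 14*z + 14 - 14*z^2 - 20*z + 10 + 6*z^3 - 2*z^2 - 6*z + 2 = c*(3*z^2 + 4*z - 4) + 6*z^3 - 16*z^2 - 40*z + 32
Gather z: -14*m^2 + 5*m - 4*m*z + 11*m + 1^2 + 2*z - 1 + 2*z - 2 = -14*m^2 + 16*m + z*(4 - 4*m) - 2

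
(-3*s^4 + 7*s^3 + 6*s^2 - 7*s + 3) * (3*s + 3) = -9*s^5 + 12*s^4 + 39*s^3 - 3*s^2 - 12*s + 9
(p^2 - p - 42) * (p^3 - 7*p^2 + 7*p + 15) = p^5 - 8*p^4 - 28*p^3 + 302*p^2 - 309*p - 630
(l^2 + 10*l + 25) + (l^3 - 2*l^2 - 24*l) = l^3 - l^2 - 14*l + 25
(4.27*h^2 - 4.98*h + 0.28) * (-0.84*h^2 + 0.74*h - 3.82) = -3.5868*h^4 + 7.343*h^3 - 20.2318*h^2 + 19.2308*h - 1.0696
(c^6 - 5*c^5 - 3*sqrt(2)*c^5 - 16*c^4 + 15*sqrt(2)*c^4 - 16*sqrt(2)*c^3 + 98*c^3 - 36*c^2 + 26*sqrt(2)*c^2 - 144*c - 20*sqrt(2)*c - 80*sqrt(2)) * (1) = c^6 - 5*c^5 - 3*sqrt(2)*c^5 - 16*c^4 + 15*sqrt(2)*c^4 - 16*sqrt(2)*c^3 + 98*c^3 - 36*c^2 + 26*sqrt(2)*c^2 - 144*c - 20*sqrt(2)*c - 80*sqrt(2)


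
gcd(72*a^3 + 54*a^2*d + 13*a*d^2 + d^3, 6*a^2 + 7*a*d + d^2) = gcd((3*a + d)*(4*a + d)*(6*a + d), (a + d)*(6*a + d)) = 6*a + d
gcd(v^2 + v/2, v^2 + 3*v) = v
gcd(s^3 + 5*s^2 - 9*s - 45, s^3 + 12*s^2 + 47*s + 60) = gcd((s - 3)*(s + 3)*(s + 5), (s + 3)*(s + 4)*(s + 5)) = s^2 + 8*s + 15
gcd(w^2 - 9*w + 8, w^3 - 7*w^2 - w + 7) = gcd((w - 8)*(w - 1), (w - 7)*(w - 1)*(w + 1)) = w - 1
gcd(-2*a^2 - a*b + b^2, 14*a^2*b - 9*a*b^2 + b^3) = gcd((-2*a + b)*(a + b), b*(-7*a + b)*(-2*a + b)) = 2*a - b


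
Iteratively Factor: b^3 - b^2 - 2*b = (b)*(b^2 - b - 2) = b*(b - 2)*(b + 1)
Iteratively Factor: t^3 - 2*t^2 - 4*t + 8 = (t - 2)*(t^2 - 4) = (t - 2)^2*(t + 2)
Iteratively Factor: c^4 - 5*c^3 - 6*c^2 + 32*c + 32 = (c - 4)*(c^3 - c^2 - 10*c - 8) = (c - 4)^2*(c^2 + 3*c + 2) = (c - 4)^2*(c + 1)*(c + 2)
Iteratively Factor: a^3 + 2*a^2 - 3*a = (a)*(a^2 + 2*a - 3) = a*(a - 1)*(a + 3)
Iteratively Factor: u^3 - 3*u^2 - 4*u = (u - 4)*(u^2 + u) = u*(u - 4)*(u + 1)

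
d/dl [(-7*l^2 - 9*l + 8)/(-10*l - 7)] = (70*l^2 + 98*l + 143)/(100*l^2 + 140*l + 49)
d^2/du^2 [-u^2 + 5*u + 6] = -2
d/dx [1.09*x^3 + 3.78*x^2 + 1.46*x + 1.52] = 3.27*x^2 + 7.56*x + 1.46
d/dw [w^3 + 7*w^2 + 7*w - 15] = 3*w^2 + 14*w + 7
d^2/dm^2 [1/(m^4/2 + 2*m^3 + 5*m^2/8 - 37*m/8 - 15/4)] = 16*(-(24*m^2 + 48*m + 5)*(4*m^4 + 16*m^3 + 5*m^2 - 37*m - 30) + (16*m^3 + 48*m^2 + 10*m - 37)^2)/(4*m^4 + 16*m^3 + 5*m^2 - 37*m - 30)^3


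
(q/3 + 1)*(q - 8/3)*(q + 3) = q^3/3 + 10*q^2/9 - 7*q/3 - 8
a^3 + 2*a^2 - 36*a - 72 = (a - 6)*(a + 2)*(a + 6)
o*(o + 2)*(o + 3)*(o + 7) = o^4 + 12*o^3 + 41*o^2 + 42*o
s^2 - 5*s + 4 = (s - 4)*(s - 1)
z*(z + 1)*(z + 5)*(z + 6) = z^4 + 12*z^3 + 41*z^2 + 30*z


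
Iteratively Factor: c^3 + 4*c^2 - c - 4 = (c + 1)*(c^2 + 3*c - 4) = (c + 1)*(c + 4)*(c - 1)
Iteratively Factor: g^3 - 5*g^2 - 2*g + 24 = (g - 3)*(g^2 - 2*g - 8) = (g - 3)*(g + 2)*(g - 4)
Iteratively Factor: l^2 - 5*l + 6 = (l - 2)*(l - 3)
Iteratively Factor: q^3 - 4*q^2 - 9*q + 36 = (q - 3)*(q^2 - q - 12) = (q - 3)*(q + 3)*(q - 4)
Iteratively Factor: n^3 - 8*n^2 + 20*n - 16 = (n - 2)*(n^2 - 6*n + 8) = (n - 4)*(n - 2)*(n - 2)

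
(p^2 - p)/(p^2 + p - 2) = p/(p + 2)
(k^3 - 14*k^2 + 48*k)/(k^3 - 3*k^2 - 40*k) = (k - 6)/(k + 5)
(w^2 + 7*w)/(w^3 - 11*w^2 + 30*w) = (w + 7)/(w^2 - 11*w + 30)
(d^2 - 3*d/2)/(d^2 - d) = (d - 3/2)/(d - 1)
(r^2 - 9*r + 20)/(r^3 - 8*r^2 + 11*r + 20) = 1/(r + 1)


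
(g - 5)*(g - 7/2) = g^2 - 17*g/2 + 35/2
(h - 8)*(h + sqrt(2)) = h^2 - 8*h + sqrt(2)*h - 8*sqrt(2)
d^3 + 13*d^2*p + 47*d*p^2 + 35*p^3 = (d + p)*(d + 5*p)*(d + 7*p)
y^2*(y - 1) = y^3 - y^2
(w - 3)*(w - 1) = w^2 - 4*w + 3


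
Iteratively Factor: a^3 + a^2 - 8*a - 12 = (a + 2)*(a^2 - a - 6) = (a + 2)^2*(a - 3)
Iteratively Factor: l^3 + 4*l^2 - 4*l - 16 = (l - 2)*(l^2 + 6*l + 8) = (l - 2)*(l + 4)*(l + 2)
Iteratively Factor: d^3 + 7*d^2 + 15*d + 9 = (d + 3)*(d^2 + 4*d + 3) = (d + 3)^2*(d + 1)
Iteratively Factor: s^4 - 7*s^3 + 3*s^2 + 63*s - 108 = (s - 3)*(s^3 - 4*s^2 - 9*s + 36) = (s - 4)*(s - 3)*(s^2 - 9) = (s - 4)*(s - 3)^2*(s + 3)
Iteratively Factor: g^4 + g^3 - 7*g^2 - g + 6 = (g - 2)*(g^3 + 3*g^2 - g - 3) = (g - 2)*(g + 1)*(g^2 + 2*g - 3) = (g - 2)*(g + 1)*(g + 3)*(g - 1)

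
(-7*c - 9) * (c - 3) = -7*c^2 + 12*c + 27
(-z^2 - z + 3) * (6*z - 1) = -6*z^3 - 5*z^2 + 19*z - 3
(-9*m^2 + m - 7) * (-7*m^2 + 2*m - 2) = 63*m^4 - 25*m^3 + 69*m^2 - 16*m + 14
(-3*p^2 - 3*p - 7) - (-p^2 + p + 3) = -2*p^2 - 4*p - 10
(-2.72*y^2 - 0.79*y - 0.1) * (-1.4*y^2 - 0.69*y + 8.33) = 3.808*y^4 + 2.9828*y^3 - 21.9725*y^2 - 6.5117*y - 0.833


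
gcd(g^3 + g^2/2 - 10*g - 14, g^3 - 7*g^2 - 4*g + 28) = g + 2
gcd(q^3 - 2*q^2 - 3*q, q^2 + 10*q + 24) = 1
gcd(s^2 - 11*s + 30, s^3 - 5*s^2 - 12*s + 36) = s - 6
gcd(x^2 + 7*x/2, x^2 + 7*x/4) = x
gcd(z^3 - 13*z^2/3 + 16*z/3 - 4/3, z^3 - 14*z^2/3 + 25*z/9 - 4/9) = z - 1/3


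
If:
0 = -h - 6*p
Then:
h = -6*p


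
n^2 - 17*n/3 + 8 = (n - 3)*(n - 8/3)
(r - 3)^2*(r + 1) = r^3 - 5*r^2 + 3*r + 9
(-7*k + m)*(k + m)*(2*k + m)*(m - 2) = -14*k^3*m + 28*k^3 - 19*k^2*m^2 + 38*k^2*m - 4*k*m^3 + 8*k*m^2 + m^4 - 2*m^3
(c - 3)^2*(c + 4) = c^3 - 2*c^2 - 15*c + 36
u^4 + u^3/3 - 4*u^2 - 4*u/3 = u*(u - 2)*(u + 1/3)*(u + 2)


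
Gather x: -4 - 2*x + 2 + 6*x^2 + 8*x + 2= 6*x^2 + 6*x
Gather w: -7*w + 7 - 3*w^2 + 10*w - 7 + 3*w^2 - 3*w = 0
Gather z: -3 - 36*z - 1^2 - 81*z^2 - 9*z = -81*z^2 - 45*z - 4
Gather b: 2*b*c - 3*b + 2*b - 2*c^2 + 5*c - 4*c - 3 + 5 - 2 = b*(2*c - 1) - 2*c^2 + c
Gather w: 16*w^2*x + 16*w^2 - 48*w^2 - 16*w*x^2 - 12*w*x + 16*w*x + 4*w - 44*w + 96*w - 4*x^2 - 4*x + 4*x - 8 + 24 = w^2*(16*x - 32) + w*(-16*x^2 + 4*x + 56) - 4*x^2 + 16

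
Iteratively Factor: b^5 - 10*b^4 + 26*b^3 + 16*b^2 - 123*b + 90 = (b - 1)*(b^4 - 9*b^3 + 17*b^2 + 33*b - 90) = (b - 5)*(b - 1)*(b^3 - 4*b^2 - 3*b + 18) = (b - 5)*(b - 3)*(b - 1)*(b^2 - b - 6) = (b - 5)*(b - 3)*(b - 1)*(b + 2)*(b - 3)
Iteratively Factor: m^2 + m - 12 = (m - 3)*(m + 4)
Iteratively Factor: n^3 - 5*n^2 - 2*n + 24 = (n - 3)*(n^2 - 2*n - 8) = (n - 3)*(n + 2)*(n - 4)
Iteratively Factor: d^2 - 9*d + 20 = (d - 4)*(d - 5)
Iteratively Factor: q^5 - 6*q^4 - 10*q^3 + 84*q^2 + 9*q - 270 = (q - 3)*(q^4 - 3*q^3 - 19*q^2 + 27*q + 90) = (q - 5)*(q - 3)*(q^3 + 2*q^2 - 9*q - 18) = (q - 5)*(q - 3)*(q + 3)*(q^2 - q - 6) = (q - 5)*(q - 3)*(q + 2)*(q + 3)*(q - 3)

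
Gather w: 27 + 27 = 54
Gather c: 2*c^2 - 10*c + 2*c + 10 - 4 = 2*c^2 - 8*c + 6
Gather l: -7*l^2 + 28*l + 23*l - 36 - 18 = -7*l^2 + 51*l - 54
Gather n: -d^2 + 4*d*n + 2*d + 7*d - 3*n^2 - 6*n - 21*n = -d^2 + 9*d - 3*n^2 + n*(4*d - 27)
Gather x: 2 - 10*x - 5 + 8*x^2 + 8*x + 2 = 8*x^2 - 2*x - 1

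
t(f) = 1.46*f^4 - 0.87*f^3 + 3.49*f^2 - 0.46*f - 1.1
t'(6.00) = 1208.90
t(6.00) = 1826.02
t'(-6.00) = -1397.74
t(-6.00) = 2207.38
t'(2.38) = 80.10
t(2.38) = 52.69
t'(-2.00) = -71.58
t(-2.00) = 44.10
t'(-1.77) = -53.38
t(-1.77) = 29.80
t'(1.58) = 27.09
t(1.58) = 12.55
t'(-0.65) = -7.70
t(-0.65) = 1.17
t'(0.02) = -0.32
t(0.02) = -1.11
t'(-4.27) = -532.52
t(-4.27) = 617.59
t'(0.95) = 8.82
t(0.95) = 2.06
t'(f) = 5.84*f^3 - 2.61*f^2 + 6.98*f - 0.46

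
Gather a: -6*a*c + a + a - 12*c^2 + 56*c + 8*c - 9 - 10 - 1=a*(2 - 6*c) - 12*c^2 + 64*c - 20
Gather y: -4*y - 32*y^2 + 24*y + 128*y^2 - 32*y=96*y^2 - 12*y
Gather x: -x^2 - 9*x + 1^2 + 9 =-x^2 - 9*x + 10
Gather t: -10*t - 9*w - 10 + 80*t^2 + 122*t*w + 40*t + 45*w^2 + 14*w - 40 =80*t^2 + t*(122*w + 30) + 45*w^2 + 5*w - 50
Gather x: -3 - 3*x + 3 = -3*x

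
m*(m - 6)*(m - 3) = m^3 - 9*m^2 + 18*m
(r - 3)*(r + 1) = r^2 - 2*r - 3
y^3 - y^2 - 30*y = y*(y - 6)*(y + 5)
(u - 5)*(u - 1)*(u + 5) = u^3 - u^2 - 25*u + 25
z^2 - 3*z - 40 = (z - 8)*(z + 5)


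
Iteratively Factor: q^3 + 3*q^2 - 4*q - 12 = (q + 3)*(q^2 - 4) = (q + 2)*(q + 3)*(q - 2)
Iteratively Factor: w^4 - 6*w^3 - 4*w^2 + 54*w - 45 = (w + 3)*(w^3 - 9*w^2 + 23*w - 15) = (w - 1)*(w + 3)*(w^2 - 8*w + 15) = (w - 5)*(w - 1)*(w + 3)*(w - 3)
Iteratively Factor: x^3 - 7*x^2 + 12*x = (x - 3)*(x^2 - 4*x) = (x - 4)*(x - 3)*(x)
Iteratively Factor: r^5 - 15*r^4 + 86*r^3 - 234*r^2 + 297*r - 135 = (r - 3)*(r^4 - 12*r^3 + 50*r^2 - 84*r + 45) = (r - 3)^2*(r^3 - 9*r^2 + 23*r - 15) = (r - 3)^2*(r - 1)*(r^2 - 8*r + 15) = (r - 5)*(r - 3)^2*(r - 1)*(r - 3)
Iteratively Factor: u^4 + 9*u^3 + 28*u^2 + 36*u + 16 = (u + 2)*(u^3 + 7*u^2 + 14*u + 8) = (u + 2)*(u + 4)*(u^2 + 3*u + 2) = (u + 1)*(u + 2)*(u + 4)*(u + 2)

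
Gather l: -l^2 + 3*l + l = -l^2 + 4*l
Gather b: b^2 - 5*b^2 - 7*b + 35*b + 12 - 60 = -4*b^2 + 28*b - 48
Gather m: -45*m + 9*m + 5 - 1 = 4 - 36*m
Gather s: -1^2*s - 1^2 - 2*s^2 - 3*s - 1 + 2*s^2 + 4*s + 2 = 0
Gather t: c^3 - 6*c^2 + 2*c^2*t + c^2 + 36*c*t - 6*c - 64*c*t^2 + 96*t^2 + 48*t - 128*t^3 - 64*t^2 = c^3 - 5*c^2 - 6*c - 128*t^3 + t^2*(32 - 64*c) + t*(2*c^2 + 36*c + 48)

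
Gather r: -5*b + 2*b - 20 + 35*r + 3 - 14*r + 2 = -3*b + 21*r - 15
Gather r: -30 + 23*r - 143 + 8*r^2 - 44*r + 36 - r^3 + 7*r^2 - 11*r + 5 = -r^3 + 15*r^2 - 32*r - 132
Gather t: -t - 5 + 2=-t - 3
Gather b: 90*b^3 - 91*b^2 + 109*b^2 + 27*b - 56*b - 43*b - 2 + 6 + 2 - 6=90*b^3 + 18*b^2 - 72*b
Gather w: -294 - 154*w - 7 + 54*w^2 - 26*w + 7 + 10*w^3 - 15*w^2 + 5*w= 10*w^3 + 39*w^2 - 175*w - 294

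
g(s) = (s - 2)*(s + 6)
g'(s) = 2*s + 4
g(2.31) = 2.58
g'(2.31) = 8.62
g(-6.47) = 3.98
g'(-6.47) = -8.94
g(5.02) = 33.28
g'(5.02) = 14.04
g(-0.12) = -12.47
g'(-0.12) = 3.76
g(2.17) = 1.39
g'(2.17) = 8.34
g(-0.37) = -13.34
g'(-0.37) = 3.26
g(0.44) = -10.05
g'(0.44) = 4.88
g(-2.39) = -15.85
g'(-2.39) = -0.78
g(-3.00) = -15.00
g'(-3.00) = -2.00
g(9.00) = 105.00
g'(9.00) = 22.00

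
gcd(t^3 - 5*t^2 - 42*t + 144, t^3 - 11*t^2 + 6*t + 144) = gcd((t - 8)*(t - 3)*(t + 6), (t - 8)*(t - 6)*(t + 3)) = t - 8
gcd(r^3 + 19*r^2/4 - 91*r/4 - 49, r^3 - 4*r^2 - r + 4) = r - 4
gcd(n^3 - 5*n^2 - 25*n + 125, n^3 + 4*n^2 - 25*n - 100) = n^2 - 25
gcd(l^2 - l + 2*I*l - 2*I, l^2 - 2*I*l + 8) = l + 2*I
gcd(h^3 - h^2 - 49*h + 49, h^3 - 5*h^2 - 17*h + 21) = h^2 - 8*h + 7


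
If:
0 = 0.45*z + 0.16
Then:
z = -0.36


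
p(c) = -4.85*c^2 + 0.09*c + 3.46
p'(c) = 0.09 - 9.7*c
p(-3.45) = -54.58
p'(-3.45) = 33.56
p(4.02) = -74.56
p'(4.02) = -38.90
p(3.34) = -50.34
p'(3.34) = -32.31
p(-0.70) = 1.02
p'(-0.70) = 6.88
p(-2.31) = -22.63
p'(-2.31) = 22.50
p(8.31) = -330.71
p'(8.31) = -80.52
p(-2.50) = -27.08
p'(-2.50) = 24.34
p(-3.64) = -61.13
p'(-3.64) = 35.40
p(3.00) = -39.92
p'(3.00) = -29.01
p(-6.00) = -171.68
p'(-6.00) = 58.29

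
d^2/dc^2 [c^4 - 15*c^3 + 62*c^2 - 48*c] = 12*c^2 - 90*c + 124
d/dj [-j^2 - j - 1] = -2*j - 1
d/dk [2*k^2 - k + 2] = 4*k - 1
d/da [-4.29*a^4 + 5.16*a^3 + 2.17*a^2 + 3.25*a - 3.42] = -17.16*a^3 + 15.48*a^2 + 4.34*a + 3.25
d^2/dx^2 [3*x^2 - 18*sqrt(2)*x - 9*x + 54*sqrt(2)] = 6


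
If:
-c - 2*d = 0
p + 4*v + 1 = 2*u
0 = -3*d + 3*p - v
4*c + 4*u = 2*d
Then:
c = -13*v/6 - 1/2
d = 13*v/12 + 1/4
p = 17*v/12 + 1/4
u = 65*v/24 + 5/8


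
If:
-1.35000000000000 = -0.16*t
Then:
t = 8.44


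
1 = 1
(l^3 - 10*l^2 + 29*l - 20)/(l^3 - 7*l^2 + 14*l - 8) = (l - 5)/(l - 2)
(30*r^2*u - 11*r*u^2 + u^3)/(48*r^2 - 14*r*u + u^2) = u*(5*r - u)/(8*r - u)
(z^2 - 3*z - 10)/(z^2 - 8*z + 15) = (z + 2)/(z - 3)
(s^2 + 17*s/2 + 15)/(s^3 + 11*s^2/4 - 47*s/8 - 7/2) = 4*(2*s^2 + 17*s + 30)/(8*s^3 + 22*s^2 - 47*s - 28)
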